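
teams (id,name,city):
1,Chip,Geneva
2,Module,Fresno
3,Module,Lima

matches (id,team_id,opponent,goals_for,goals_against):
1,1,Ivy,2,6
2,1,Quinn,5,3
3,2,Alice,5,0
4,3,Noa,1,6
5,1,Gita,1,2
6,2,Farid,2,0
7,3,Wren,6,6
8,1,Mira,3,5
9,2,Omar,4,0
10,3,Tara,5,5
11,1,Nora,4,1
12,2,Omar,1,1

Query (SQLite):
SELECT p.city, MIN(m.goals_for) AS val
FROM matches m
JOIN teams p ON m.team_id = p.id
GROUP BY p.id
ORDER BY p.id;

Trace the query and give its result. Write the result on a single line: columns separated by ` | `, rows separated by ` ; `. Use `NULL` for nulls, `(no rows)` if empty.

Geneva | 1 ; Fresno | 1 ; Lima | 1

Join each matches row to its teams via team_id.
Group joined rows by teams.id; compute MIN(m.goals_for) per group.
  1: ids {1, 2, 5, 8, 11} → MIN(m.goals_for)=1
  2: ids {3, 6, 9, 12} → MIN(m.goals_for)=1
  3: ids {4, 7, 10} → MIN(m.goals_for)=1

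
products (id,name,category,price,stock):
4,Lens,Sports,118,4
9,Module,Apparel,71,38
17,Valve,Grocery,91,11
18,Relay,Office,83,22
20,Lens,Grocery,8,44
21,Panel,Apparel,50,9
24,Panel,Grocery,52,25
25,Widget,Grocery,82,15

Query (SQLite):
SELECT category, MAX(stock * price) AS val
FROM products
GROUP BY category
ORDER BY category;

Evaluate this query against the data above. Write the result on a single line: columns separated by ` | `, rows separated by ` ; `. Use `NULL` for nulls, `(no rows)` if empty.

For each row compute stock * price.
Group by category; take MAX of the expression per group.
  Apparel: ids {9, 21} → MAX(stock * price)=2698
  Grocery: ids {17, 20, 24, 25} → MAX(stock * price)=1300
  Office: ids {18} → MAX(stock * price)=1826
  Sports: ids {4} → MAX(stock * price)=472

Apparel | 2698 ; Grocery | 1300 ; Office | 1826 ; Sports | 472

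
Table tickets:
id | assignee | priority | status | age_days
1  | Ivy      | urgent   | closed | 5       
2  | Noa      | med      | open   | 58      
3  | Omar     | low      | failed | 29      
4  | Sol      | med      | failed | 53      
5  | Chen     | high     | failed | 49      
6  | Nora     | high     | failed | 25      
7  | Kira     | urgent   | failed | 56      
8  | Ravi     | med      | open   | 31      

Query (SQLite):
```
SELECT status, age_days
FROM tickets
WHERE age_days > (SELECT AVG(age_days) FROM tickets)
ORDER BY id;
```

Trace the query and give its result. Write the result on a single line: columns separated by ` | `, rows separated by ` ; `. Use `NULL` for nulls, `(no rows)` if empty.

Scalar subquery: AVG(age_days) over all tickets rows = 38.25.
Keep rows where age_days > that value.

open | 58 ; failed | 53 ; failed | 49 ; failed | 56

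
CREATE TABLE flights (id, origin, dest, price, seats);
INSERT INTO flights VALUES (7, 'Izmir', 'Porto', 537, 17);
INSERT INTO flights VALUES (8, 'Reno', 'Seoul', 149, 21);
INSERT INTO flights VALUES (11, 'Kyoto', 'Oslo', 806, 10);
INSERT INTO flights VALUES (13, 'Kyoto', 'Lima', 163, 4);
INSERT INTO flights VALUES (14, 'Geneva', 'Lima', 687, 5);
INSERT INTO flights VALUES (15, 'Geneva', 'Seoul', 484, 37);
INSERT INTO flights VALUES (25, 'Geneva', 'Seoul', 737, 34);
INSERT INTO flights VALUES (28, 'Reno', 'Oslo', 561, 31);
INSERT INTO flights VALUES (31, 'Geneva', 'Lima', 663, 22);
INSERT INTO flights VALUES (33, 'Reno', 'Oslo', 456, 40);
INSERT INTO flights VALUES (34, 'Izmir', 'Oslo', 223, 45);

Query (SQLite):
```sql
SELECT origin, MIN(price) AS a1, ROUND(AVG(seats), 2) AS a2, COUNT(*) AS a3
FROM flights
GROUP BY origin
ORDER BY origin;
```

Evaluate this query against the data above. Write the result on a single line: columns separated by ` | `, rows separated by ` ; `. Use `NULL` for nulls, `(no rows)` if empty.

Geneva | 484 | 24.5 | 4 ; Izmir | 223 | 31 | 2 ; Kyoto | 163 | 7 | 2 ; Reno | 149 | 30.67 | 3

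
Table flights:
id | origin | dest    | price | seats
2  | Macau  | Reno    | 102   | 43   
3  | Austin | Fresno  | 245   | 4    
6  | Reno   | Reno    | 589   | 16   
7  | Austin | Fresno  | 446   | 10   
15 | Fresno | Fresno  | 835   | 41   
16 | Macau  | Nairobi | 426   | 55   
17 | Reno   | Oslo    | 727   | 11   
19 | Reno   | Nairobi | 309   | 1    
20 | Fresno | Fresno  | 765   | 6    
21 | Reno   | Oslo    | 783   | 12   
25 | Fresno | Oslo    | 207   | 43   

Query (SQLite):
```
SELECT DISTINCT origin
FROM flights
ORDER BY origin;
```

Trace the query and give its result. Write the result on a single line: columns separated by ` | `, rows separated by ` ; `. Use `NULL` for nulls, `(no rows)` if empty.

Austin ; Fresno ; Macau ; Reno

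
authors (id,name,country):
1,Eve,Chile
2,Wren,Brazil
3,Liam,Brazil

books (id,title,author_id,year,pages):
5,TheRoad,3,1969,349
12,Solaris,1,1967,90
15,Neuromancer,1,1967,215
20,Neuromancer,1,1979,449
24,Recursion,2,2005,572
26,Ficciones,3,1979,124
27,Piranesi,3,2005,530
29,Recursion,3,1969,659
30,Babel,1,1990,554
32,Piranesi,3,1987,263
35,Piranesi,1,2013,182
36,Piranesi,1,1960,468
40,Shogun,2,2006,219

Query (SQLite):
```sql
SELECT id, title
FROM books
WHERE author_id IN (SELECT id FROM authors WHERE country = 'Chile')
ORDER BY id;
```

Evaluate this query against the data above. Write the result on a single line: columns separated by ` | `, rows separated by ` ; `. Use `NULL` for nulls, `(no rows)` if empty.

Inner query: authors.id where country = 'Chile'.
Outer: keep books rows whose author_id is in that set.
Inner query → {1}

12 | Solaris ; 15 | Neuromancer ; 20 | Neuromancer ; 30 | Babel ; 35 | Piranesi ; 36 | Piranesi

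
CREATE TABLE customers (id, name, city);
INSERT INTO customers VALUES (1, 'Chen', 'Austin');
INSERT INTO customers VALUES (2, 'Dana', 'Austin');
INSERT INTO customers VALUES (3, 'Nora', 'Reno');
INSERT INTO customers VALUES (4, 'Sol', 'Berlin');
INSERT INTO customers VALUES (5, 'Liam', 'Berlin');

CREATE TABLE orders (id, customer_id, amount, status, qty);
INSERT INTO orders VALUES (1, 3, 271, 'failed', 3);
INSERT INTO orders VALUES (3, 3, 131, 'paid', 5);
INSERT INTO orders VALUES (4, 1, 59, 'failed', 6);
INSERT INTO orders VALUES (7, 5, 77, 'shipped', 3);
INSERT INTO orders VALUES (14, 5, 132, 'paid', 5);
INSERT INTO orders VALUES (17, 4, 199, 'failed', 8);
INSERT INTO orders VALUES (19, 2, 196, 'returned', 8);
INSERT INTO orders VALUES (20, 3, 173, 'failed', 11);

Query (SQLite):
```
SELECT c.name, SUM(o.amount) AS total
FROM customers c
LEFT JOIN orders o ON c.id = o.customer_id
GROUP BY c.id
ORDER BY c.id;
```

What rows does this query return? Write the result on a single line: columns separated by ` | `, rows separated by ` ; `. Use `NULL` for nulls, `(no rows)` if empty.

Chen | 59 ; Dana | 196 ; Nora | 575 ; Sol | 199 ; Liam | 209

LEFT JOIN keeps every customers row; unmatched ones get NULL for orders columns.
Group by customers.id and compute SUM(o.amount). SUM over an all-NULL group is NULL.
  1: ids {4} → SUM(o.amount)=59
  2: ids {19} → SUM(o.amount)=196
  3: ids {1, 3, 20} → SUM(o.amount)=575
  4: ids {17} → SUM(o.amount)=199
  5: ids {7, 14} → SUM(o.amount)=209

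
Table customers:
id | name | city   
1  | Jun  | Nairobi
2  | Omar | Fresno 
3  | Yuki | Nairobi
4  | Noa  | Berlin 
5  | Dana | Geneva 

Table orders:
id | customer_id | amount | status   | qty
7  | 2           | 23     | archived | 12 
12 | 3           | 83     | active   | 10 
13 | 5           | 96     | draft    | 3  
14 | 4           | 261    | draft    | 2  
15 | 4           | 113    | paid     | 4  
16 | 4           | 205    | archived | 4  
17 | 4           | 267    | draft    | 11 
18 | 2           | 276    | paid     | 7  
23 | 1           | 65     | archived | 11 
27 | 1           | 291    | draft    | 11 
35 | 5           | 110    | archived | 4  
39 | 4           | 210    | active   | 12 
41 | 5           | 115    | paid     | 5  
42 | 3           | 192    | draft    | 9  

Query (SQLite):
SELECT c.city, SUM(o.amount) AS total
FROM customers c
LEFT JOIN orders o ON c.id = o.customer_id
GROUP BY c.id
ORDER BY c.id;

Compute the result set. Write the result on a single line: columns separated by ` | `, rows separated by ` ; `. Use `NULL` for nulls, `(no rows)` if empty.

Nairobi | 356 ; Fresno | 299 ; Nairobi | 275 ; Berlin | 1056 ; Geneva | 321

LEFT JOIN keeps every customers row; unmatched ones get NULL for orders columns.
Group by customers.id and compute SUM(o.amount). SUM over an all-NULL group is NULL.
  1: ids {23, 27} → SUM(o.amount)=356
  2: ids {7, 18} → SUM(o.amount)=299
  3: ids {12, 42} → SUM(o.amount)=275
  4: ids {14, 15, 16, 17, 39} → SUM(o.amount)=1056
  5: ids {13, 35, 41} → SUM(o.amount)=321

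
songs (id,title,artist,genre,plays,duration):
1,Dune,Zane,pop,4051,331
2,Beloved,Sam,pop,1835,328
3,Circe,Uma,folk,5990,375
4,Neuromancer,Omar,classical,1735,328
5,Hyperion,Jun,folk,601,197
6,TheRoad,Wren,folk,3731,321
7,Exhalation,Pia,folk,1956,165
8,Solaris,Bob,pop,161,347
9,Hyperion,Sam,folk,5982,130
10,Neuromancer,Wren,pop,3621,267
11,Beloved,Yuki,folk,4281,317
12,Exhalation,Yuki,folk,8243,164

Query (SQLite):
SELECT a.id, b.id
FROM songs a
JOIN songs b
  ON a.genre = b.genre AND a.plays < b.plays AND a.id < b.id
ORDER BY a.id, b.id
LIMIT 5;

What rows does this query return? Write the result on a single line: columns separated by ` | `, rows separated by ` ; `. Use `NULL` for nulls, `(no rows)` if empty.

Pairs (a,b) with same genre, a.plays < b.plays, a.id < b.id.
genre groups: classical:{4} folk:{3,5,6,7,9,11,12} pop:{1,2,8,10}
Ordered by (a.id, b.id); first 5.

2 | 10 ; 3 | 12 ; 5 | 6 ; 5 | 7 ; 5 | 9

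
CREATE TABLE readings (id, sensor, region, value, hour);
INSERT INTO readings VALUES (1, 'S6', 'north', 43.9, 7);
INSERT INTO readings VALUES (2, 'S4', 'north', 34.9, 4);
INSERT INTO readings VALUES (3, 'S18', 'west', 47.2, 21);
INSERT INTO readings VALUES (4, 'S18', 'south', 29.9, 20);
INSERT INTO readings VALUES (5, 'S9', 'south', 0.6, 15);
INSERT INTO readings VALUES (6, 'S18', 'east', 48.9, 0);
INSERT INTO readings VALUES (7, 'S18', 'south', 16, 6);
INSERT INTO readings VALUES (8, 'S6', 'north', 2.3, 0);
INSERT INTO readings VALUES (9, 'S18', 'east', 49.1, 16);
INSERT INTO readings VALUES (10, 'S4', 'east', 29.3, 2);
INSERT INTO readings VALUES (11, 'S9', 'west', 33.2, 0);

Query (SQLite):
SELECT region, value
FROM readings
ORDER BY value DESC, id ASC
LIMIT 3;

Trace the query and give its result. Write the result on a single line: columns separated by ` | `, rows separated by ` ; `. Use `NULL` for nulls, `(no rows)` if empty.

east | 49.1 ; east | 48.9 ; west | 47.2

Sort by value desc, tiebreak id asc: (49.1, id=9), (48.9, id=6), (47.2, id=3), (43.9, id=1), (34.9, id=2), (33.2, id=11) …. Take first 3.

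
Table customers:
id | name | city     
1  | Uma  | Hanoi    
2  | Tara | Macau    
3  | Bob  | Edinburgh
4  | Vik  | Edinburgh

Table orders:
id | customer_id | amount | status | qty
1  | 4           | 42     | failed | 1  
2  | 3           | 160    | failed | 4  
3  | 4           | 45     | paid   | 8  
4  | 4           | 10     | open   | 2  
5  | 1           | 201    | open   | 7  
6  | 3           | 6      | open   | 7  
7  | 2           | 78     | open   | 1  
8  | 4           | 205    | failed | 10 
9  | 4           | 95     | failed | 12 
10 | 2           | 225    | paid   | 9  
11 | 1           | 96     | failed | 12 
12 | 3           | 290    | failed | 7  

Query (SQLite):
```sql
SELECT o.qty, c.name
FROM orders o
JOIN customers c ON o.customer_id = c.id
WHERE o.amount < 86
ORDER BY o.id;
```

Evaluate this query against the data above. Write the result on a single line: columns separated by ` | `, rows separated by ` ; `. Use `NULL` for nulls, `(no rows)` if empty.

Each orders row matches the customers row where customer_id = customers.id.
Then keep rows with o.amount < 86.

1 | Vik ; 8 | Vik ; 2 | Vik ; 7 | Bob ; 1 | Tara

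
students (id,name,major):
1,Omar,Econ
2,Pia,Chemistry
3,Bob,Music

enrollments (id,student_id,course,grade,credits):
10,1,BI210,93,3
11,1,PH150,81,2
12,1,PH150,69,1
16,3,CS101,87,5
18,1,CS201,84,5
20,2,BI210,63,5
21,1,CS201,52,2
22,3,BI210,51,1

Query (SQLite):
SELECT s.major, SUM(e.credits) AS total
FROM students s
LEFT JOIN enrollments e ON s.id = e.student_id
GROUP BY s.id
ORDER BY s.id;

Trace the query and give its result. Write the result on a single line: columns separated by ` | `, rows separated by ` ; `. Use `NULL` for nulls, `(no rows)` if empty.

Econ | 13 ; Chemistry | 5 ; Music | 6

LEFT JOIN keeps every students row; unmatched ones get NULL for enrollments columns.
Group by students.id and compute SUM(e.credits). SUM over an all-NULL group is NULL.
  1: ids {10, 11, 12, 18, 21} → SUM(e.credits)=13
  2: ids {20} → SUM(e.credits)=5
  3: ids {16, 22} → SUM(e.credits)=6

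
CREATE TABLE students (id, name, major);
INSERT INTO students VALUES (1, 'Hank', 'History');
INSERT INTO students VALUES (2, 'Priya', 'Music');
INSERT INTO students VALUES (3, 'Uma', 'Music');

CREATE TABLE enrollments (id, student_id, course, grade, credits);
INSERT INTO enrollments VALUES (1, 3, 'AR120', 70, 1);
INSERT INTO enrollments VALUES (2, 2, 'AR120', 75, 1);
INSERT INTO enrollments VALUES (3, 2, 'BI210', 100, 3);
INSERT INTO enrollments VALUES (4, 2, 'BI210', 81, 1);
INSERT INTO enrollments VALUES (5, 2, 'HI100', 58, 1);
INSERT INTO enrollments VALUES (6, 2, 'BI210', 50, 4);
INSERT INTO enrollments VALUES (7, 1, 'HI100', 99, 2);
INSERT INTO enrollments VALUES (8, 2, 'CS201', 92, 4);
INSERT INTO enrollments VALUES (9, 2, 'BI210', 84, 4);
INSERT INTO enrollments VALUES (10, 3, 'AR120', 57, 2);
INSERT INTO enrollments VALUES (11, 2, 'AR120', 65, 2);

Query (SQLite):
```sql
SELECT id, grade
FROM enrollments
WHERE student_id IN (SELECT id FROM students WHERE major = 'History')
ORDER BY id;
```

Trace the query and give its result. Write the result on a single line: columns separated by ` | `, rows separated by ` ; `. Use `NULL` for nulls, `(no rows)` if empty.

7 | 99

Inner query: students.id where major = 'History'.
Outer: keep enrollments rows whose student_id is in that set.
Inner query → {1}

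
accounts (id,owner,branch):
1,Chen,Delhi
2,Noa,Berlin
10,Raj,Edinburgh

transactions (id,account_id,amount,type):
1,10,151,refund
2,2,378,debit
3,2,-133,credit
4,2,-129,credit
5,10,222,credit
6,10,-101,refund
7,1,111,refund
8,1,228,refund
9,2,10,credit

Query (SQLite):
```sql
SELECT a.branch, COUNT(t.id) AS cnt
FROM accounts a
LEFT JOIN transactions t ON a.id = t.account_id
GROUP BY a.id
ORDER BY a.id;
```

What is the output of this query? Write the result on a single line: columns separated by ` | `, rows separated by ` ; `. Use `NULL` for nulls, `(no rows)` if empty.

Delhi | 2 ; Berlin | 4 ; Edinburgh | 3

LEFT JOIN keeps every accounts row; unmatched ones get NULL for transactions columns.
Group by accounts.id and compute COUNT(t.id). COUNT(col) of an all-NULL group is 0.
  1: ids {7, 8} → COUNT(t.id)=2
  2: ids {2, 3, 4, 9} → COUNT(t.id)=4
  10: ids {1, 5, 6} → COUNT(t.id)=3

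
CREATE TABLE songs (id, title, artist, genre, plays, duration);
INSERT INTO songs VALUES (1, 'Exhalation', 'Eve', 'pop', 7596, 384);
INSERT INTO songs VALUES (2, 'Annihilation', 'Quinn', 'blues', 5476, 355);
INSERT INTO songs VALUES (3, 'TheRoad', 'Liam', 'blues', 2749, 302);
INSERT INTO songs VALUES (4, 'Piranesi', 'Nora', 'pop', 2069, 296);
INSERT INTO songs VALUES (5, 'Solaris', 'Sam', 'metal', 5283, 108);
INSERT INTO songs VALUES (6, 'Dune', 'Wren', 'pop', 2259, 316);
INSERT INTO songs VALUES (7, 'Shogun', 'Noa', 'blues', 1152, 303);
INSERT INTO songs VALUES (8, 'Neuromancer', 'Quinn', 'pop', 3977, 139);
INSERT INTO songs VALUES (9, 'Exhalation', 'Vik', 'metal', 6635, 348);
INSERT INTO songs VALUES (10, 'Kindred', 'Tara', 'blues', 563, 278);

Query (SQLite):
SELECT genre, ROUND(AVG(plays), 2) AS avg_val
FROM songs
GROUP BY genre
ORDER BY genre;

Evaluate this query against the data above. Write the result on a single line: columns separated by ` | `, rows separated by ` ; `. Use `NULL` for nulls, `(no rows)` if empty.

blues | 2485 ; metal | 5959 ; pop | 3975.25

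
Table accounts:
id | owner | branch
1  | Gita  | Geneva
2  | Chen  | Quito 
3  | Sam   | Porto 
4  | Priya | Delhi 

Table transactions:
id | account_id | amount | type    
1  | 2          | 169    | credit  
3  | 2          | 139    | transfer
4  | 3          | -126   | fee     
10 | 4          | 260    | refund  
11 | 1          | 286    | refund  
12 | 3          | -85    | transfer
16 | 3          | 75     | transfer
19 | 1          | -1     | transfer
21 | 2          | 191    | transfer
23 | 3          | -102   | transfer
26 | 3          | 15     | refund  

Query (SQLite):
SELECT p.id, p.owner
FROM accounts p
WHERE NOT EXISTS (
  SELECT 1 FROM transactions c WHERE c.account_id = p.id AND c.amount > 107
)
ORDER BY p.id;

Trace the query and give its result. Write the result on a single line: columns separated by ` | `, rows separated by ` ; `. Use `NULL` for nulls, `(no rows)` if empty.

For each accounts row, check whether any transactions with matching account_id has amount > 107.
Keep rows where that is false.

3 | Sam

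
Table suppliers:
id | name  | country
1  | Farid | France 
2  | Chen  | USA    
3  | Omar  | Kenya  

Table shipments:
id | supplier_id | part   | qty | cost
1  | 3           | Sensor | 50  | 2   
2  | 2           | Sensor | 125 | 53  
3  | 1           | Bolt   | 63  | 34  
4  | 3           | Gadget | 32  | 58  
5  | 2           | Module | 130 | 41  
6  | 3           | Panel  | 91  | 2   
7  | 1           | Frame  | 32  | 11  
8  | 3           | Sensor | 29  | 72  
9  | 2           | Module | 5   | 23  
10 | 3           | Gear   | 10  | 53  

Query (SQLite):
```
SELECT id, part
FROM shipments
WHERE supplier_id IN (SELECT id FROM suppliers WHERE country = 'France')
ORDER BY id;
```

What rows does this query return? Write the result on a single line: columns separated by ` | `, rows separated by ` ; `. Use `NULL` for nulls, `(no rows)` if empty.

Inner query: suppliers.id where country = 'France'.
Outer: keep shipments rows whose supplier_id is in that set.
Inner query → {1}

3 | Bolt ; 7 | Frame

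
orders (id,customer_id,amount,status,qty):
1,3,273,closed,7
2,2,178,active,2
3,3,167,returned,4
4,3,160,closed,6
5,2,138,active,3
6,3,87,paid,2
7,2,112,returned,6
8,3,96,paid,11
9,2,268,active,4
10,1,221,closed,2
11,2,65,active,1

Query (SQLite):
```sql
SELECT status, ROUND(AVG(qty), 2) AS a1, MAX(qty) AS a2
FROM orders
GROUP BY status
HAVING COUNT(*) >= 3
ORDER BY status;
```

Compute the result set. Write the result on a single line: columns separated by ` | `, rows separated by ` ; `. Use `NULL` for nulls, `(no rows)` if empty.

Group orders by status.
Per group compute: ROUND(AVG(qty), 2), MAX(qty).
HAVING: drop groups with fewer than 3 rows.
  active: ids {2, 5, 9, 11} → ROUND(AVG(qty), 2)=2.5, MAX(qty)=4
  closed: ids {1, 4, 10} → ROUND(AVG(qty), 2)=5, MAX(qty)=7
  paid: ids {6, 8} → ROUND(AVG(qty), 2)=6.5, MAX(qty)=11
  returned: ids {3, 7} → ROUND(AVG(qty), 2)=5, MAX(qty)=6

active | 2.5 | 4 ; closed | 5 | 7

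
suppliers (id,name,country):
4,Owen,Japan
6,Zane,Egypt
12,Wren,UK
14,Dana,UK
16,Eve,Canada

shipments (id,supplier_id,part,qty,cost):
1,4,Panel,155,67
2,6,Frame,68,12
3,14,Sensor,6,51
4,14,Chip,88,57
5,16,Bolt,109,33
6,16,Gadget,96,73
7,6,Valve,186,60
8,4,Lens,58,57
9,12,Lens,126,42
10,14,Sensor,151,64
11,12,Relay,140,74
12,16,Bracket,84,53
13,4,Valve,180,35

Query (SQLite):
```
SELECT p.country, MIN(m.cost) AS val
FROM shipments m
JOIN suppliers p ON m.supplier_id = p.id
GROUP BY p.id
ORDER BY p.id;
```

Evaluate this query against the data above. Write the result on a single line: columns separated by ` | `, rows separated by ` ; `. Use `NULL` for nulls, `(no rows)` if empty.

Join each shipments row to its suppliers via supplier_id.
Group joined rows by suppliers.id; compute MIN(m.cost) per group.
  4: ids {1, 8, 13} → MIN(m.cost)=35
  6: ids {2, 7} → MIN(m.cost)=12
  12: ids {9, 11} → MIN(m.cost)=42
  14: ids {3, 4, 10} → MIN(m.cost)=51
  16: ids {5, 6, 12} → MIN(m.cost)=33

Japan | 35 ; Egypt | 12 ; UK | 42 ; UK | 51 ; Canada | 33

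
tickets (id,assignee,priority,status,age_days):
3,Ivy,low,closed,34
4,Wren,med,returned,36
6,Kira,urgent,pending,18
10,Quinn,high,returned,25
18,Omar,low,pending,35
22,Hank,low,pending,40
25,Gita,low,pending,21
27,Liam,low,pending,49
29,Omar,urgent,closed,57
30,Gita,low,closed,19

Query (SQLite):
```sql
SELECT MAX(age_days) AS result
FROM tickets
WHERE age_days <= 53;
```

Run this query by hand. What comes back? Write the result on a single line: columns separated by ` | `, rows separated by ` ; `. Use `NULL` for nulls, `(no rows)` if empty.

49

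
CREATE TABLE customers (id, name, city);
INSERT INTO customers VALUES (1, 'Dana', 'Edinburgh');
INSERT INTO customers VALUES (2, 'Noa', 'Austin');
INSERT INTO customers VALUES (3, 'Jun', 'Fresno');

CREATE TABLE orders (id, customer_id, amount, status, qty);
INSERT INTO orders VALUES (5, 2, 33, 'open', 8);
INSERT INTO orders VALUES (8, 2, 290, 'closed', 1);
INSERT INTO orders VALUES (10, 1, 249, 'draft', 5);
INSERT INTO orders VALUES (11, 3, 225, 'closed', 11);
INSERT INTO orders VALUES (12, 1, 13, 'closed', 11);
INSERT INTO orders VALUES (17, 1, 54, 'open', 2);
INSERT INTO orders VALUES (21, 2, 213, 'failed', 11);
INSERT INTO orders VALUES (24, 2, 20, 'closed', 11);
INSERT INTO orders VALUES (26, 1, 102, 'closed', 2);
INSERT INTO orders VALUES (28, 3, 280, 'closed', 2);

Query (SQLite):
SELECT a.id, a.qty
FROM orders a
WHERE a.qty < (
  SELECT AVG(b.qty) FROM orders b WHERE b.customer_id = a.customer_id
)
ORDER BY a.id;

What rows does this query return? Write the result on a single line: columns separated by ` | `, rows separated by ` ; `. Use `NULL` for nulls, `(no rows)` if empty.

8 | 1 ; 17 | 2 ; 26 | 2 ; 28 | 2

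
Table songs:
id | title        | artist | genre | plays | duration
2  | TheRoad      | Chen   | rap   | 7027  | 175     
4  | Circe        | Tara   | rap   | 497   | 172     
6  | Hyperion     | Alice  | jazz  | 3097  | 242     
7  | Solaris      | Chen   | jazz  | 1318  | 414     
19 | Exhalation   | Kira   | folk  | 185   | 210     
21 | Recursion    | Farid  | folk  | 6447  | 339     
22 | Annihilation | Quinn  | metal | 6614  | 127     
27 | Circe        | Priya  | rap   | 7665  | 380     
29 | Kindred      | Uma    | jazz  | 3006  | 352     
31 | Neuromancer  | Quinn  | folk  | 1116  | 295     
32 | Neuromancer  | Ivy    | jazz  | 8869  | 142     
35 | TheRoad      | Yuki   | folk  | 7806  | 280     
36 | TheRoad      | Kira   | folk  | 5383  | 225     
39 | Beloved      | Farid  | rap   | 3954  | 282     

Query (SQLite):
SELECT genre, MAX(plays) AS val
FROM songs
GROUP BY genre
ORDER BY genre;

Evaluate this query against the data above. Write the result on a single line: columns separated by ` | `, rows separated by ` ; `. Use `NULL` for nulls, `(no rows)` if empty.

Partition songs by genre; compute MAX(plays) within each group.
  folk: ids {19, 21, 31, 35, 36} → MAX(plays)=7806
  jazz: ids {6, 7, 29, 32} → MAX(plays)=8869
  metal: ids {22} → MAX(plays)=6614
  rap: ids {2, 4, 27, 39} → MAX(plays)=7665

folk | 7806 ; jazz | 8869 ; metal | 6614 ; rap | 7665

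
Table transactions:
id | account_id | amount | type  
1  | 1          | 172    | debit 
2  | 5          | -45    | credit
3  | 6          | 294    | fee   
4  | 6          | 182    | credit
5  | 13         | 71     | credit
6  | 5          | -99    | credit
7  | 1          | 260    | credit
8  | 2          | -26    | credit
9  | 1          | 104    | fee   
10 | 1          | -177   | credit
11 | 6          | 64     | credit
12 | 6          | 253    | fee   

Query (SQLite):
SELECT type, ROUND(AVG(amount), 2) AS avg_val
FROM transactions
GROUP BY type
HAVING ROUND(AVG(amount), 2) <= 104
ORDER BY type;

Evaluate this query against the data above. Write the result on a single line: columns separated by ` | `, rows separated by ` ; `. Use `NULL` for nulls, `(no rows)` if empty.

Partition transactions by type; compute ROUND(AVG(amount), 2) within each group.
HAVING: keep groups where ROUND(AVG(amount), 2) <= 104.
  credit: ids {2, 4, 5, 6, 7, 8, 10, 11} → ROUND(AVG(amount), 2)=28.75
  debit: ids {1} → ROUND(AVG(amount), 2)=172
  fee: ids {3, 9, 12} → ROUND(AVG(amount), 2)=217

credit | 28.75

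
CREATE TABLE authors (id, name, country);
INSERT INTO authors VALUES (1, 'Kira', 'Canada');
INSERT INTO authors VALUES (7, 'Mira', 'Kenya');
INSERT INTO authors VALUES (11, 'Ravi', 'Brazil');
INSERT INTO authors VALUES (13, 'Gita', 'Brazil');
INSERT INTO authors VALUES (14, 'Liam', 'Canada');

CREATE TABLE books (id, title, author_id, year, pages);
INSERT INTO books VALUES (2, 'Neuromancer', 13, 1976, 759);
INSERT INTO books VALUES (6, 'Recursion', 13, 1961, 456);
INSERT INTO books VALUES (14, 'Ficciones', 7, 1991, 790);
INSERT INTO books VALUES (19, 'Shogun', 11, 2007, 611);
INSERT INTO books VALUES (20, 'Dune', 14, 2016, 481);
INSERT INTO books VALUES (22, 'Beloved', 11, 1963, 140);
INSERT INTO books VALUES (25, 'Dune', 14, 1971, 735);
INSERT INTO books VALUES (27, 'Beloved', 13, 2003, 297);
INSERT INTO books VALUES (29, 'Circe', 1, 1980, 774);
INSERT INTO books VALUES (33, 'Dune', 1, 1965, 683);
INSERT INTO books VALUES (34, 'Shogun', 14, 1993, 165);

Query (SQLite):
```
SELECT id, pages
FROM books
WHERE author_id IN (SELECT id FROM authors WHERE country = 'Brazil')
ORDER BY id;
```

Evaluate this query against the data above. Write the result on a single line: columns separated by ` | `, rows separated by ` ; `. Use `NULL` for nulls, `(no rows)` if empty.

2 | 759 ; 6 | 456 ; 19 | 611 ; 22 | 140 ; 27 | 297

Inner query: authors.id where country = 'Brazil'.
Outer: keep books rows whose author_id is in that set.
Inner query → {11, 13}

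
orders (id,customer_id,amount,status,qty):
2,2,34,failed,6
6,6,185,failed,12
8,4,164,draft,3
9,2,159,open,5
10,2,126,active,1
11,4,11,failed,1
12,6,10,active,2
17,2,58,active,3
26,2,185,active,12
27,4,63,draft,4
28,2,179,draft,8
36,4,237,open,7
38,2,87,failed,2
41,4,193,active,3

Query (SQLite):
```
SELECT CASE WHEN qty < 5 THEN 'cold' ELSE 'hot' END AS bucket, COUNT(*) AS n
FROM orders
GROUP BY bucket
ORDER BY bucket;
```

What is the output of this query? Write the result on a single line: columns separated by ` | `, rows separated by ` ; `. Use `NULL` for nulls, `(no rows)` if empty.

cold | 8 ; hot | 6

Bucket rows by qty < 5 → 'cold' else 'hot'; count each bucket.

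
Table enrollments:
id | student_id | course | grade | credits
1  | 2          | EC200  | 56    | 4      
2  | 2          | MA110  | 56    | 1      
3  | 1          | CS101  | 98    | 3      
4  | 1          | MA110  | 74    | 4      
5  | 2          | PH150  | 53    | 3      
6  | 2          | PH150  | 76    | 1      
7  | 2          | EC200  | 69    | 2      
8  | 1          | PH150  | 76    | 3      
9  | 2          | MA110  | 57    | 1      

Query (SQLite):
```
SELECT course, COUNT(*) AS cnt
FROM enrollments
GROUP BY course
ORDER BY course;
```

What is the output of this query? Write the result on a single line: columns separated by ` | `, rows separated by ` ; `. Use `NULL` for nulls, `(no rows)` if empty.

Partition enrollments by course; compute COUNT(*) within each group.
  CS101: ids {3} → COUNT(*)=1
  EC200: ids {1, 7} → COUNT(*)=2
  MA110: ids {2, 4, 9} → COUNT(*)=3
  PH150: ids {5, 6, 8} → COUNT(*)=3

CS101 | 1 ; EC200 | 2 ; MA110 | 3 ; PH150 | 3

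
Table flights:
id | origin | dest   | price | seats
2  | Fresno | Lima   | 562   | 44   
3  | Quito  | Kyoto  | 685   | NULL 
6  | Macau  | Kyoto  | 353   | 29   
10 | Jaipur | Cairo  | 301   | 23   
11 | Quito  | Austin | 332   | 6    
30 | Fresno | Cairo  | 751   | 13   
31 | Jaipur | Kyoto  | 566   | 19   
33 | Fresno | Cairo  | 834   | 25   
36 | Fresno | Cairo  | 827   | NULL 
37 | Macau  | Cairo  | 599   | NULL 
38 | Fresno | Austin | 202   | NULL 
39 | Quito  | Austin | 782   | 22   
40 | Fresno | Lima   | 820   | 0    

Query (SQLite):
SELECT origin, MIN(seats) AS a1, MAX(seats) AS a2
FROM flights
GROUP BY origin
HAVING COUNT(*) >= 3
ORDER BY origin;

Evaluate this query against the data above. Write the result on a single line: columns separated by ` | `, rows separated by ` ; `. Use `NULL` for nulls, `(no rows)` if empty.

Group flights by origin.
Per group compute: MIN(seats), MAX(seats).
HAVING: drop groups with fewer than 3 rows.
  Fresno: ids {2, 30, 33, 36, 38, 40} → MIN(seats)=0, MAX(seats)=44
  Jaipur: ids {10, 31} → MIN(seats)=19, MAX(seats)=23
  Macau: ids {6, 37} → MIN(seats)=29, MAX(seats)=29
  Quito: ids {3, 11, 39} → MIN(seats)=6, MAX(seats)=22

Fresno | 0 | 44 ; Quito | 6 | 22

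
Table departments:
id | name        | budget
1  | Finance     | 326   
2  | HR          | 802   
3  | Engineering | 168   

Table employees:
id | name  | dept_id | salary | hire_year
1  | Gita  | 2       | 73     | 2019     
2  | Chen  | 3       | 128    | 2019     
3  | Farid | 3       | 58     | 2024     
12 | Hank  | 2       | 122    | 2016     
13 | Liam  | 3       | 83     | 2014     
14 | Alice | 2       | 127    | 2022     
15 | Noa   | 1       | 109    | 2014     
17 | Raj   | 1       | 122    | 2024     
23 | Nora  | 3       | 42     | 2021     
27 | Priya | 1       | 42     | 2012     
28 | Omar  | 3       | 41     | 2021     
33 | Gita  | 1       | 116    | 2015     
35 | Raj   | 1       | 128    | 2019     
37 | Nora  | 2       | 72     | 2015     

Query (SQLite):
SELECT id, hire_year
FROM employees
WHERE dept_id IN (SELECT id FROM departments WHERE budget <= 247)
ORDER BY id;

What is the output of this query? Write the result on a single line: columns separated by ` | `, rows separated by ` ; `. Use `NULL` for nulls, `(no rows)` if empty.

Inner query: departments.id where budget <= 247.
Outer: keep employees rows whose dept_id is in that set.
Inner query → {3}

2 | 2019 ; 3 | 2024 ; 13 | 2014 ; 23 | 2021 ; 28 | 2021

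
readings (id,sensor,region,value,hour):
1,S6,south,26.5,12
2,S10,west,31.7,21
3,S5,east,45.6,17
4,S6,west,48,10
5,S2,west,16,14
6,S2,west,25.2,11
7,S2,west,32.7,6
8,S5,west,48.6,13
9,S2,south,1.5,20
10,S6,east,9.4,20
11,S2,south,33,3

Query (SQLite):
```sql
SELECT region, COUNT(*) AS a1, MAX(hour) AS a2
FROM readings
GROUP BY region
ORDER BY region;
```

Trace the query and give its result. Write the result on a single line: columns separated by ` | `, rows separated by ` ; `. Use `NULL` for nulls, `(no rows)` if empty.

Group readings by region.
Per group compute: COUNT(*), MAX(hour).
  east: ids {3, 10} → COUNT(*)=2, MAX(hour)=20
  south: ids {1, 9, 11} → COUNT(*)=3, MAX(hour)=20
  west: ids {2, 4, 5, 6, 7, 8} → COUNT(*)=6, MAX(hour)=21

east | 2 | 20 ; south | 3 | 20 ; west | 6 | 21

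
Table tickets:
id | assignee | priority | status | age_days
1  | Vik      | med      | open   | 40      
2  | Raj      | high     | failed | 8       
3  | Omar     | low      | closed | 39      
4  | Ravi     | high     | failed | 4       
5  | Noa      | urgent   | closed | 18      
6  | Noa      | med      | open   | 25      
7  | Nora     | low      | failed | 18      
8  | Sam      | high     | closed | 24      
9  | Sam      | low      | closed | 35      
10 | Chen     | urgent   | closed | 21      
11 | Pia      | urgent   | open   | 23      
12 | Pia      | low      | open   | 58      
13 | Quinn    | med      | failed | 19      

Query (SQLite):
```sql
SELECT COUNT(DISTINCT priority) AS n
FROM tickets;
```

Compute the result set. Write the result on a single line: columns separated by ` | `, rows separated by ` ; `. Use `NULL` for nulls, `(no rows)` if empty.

4

Count distinct non-NULL priority values.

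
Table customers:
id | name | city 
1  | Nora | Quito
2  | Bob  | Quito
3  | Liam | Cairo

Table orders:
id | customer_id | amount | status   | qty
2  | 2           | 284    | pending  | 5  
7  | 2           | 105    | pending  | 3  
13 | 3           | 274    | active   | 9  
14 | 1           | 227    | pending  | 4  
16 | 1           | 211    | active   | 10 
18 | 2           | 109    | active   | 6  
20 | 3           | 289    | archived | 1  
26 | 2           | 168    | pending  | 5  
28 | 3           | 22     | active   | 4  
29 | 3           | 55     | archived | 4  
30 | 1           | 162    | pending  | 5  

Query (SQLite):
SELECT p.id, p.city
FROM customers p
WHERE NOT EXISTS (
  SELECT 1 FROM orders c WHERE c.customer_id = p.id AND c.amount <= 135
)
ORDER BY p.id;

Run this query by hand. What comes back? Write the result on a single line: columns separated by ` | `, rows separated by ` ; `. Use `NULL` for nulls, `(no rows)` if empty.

For each customers row, check whether any orders with matching customer_id has amount <= 135.
Keep rows where that is false.

1 | Quito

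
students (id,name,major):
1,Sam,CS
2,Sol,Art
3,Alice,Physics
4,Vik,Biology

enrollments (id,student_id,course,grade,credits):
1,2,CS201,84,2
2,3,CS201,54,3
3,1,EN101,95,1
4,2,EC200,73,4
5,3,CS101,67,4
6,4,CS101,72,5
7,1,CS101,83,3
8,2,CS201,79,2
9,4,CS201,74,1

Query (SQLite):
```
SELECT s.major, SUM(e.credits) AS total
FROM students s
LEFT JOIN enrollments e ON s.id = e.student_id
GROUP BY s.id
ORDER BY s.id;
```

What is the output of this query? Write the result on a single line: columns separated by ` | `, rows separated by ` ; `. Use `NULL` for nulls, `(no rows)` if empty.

LEFT JOIN keeps every students row; unmatched ones get NULL for enrollments columns.
Group by students.id and compute SUM(e.credits). SUM over an all-NULL group is NULL.
  1: ids {3, 7} → SUM(e.credits)=4
  2: ids {1, 4, 8} → SUM(e.credits)=8
  3: ids {2, 5} → SUM(e.credits)=7
  4: ids {6, 9} → SUM(e.credits)=6

CS | 4 ; Art | 8 ; Physics | 7 ; Biology | 6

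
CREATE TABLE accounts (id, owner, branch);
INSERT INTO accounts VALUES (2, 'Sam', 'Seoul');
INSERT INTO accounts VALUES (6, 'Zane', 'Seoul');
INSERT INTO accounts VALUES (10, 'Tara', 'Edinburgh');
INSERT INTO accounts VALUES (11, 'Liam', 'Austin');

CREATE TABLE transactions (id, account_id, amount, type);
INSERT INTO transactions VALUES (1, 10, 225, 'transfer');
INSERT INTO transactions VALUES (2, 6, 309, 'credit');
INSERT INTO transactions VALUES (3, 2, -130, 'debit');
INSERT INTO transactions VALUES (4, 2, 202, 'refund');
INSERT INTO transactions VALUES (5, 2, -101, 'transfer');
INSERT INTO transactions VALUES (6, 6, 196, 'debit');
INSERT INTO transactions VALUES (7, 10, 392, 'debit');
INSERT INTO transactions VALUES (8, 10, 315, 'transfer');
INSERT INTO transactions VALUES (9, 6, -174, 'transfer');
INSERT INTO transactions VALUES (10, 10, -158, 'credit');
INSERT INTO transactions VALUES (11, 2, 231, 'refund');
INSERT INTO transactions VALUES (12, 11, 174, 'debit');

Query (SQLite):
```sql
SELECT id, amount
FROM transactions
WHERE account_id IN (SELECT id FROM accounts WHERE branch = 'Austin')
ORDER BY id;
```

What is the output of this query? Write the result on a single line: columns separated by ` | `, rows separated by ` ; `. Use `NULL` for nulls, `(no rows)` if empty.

Inner query: accounts.id where branch = 'Austin'.
Outer: keep transactions rows whose account_id is in that set.
Inner query → {11}

12 | 174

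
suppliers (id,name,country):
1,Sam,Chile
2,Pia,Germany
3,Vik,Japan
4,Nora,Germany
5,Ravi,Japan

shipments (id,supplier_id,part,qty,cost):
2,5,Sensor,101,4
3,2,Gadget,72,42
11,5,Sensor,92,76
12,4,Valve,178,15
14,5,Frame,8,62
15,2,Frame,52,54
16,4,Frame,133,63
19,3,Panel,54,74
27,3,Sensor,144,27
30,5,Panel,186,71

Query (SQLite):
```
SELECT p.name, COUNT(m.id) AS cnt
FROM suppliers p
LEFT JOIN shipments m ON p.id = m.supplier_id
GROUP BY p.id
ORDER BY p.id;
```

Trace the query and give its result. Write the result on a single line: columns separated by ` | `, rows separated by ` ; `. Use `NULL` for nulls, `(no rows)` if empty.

Sam | 0 ; Pia | 2 ; Vik | 2 ; Nora | 2 ; Ravi | 4

LEFT JOIN keeps every suppliers row; unmatched ones get NULL for shipments columns.
Group by suppliers.id and compute COUNT(m.id). COUNT(col) of an all-NULL group is 0.
  1: ids {—} → COUNT(m.id)=0
  2: ids {3, 15} → COUNT(m.id)=2
  3: ids {19, 27} → COUNT(m.id)=2
  4: ids {12, 16} → COUNT(m.id)=2
  5: ids {2, 11, 14, 30} → COUNT(m.id)=4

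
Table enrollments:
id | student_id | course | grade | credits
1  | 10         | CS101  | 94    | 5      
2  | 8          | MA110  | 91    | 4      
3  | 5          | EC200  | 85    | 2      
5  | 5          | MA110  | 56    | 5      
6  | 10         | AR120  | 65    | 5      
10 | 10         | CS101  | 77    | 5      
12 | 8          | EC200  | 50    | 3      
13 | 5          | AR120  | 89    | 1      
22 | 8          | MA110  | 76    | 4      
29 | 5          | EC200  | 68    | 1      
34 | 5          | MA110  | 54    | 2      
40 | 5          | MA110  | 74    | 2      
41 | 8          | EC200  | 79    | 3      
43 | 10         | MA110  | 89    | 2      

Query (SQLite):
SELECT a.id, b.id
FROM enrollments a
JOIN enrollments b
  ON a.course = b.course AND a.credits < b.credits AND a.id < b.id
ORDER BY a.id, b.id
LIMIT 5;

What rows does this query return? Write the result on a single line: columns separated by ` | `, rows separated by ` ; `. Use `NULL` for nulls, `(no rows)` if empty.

2 | 5 ; 3 | 12 ; 3 | 41 ; 29 | 41

Pairs (a,b) with same course, a.credits < b.credits, a.id < b.id.
course groups: AR120:{6,13} CS101:{1,10} EC200:{3,12,29,41} MA110:{2,5,22,34,40,43}
Ordered by (a.id, b.id); first 5.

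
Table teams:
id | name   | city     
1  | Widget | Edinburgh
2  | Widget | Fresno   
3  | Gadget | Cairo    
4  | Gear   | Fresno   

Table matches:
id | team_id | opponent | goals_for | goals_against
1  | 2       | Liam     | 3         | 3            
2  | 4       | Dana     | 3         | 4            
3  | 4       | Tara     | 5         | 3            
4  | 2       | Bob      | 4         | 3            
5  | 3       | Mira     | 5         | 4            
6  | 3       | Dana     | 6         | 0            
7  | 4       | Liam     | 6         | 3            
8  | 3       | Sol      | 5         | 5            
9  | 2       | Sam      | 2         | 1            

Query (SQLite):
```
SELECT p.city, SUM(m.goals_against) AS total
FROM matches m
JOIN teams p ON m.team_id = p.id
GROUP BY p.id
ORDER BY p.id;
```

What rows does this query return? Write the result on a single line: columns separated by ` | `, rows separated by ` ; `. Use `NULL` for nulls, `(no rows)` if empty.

Fresno | 7 ; Cairo | 9 ; Fresno | 10

Join each matches row to its teams via team_id.
Group joined rows by teams.id; compute SUM(m.goals_against) per group.
  2: ids {1, 4, 9} → SUM(m.goals_against)=7
  3: ids {5, 6, 8} → SUM(m.goals_against)=9
  4: ids {2, 3, 7} → SUM(m.goals_against)=10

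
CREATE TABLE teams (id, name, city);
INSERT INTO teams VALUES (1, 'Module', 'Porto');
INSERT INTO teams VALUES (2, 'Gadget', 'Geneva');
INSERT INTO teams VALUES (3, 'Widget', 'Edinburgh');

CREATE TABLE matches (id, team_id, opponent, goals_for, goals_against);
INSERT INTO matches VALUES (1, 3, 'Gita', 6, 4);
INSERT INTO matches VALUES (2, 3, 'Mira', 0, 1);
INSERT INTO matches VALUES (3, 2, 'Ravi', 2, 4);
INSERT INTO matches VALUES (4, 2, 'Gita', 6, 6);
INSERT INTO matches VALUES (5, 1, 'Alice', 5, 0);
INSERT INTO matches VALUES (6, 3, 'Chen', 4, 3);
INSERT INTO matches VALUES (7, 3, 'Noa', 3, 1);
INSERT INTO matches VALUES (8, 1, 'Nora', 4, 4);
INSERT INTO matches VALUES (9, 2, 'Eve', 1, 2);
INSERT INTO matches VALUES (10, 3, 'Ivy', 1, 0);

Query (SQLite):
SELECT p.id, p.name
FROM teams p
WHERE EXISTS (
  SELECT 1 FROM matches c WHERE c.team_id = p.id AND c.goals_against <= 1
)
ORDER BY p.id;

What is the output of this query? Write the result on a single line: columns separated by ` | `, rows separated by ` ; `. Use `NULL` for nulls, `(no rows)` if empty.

1 | Module ; 3 | Widget

For each teams row, check whether any matches with matching team_id has goals_against <= 1.
Keep rows where that is true.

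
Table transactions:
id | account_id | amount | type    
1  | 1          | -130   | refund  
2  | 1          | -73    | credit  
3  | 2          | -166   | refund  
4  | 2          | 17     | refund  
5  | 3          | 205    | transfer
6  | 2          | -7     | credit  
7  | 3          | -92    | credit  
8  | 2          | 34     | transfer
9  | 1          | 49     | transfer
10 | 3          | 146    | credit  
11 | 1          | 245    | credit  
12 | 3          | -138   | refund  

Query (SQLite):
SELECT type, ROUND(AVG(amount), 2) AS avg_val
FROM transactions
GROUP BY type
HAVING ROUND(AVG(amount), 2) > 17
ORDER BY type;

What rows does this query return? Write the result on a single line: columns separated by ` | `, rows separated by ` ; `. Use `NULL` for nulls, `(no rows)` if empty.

credit | 43.8 ; transfer | 96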